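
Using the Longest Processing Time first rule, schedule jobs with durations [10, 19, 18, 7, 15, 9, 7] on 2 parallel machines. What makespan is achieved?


Sort jobs in decreasing order (LPT): [19, 18, 15, 10, 9, 7, 7]
Assign each job to the least loaded machine:
  Machine 1: jobs [19, 10, 9, 7], load = 45
  Machine 2: jobs [18, 15, 7], load = 40
Makespan = max load = 45

45


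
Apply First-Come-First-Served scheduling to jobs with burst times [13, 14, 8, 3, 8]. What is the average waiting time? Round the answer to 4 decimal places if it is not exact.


FCFS order (as given): [13, 14, 8, 3, 8]
Waiting times:
  Job 1: wait = 0
  Job 2: wait = 13
  Job 3: wait = 27
  Job 4: wait = 35
  Job 5: wait = 38
Sum of waiting times = 113
Average waiting time = 113/5 = 22.6

22.6


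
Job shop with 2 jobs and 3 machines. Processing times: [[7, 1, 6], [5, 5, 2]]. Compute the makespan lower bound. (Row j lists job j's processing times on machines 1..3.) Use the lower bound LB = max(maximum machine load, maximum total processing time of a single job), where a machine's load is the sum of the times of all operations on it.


Machine loads:
  Machine 1: 7 + 5 = 12
  Machine 2: 1 + 5 = 6
  Machine 3: 6 + 2 = 8
Max machine load = 12
Job totals:
  Job 1: 14
  Job 2: 12
Max job total = 14
Lower bound = max(12, 14) = 14

14


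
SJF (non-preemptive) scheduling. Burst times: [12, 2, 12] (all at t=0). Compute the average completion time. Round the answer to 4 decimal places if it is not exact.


SJF order (ascending): [2, 12, 12]
Completion times:
  Job 1: burst=2, C=2
  Job 2: burst=12, C=14
  Job 3: burst=12, C=26
Average completion = 42/3 = 14.0

14.0


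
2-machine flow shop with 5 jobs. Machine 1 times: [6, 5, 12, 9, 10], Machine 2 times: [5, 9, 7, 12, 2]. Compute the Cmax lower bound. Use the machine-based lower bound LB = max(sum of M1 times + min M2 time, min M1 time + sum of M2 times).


LB1 = sum(M1 times) + min(M2 times) = 42 + 2 = 44
LB2 = min(M1 times) + sum(M2 times) = 5 + 35 = 40
Lower bound = max(LB1, LB2) = max(44, 40) = 44

44


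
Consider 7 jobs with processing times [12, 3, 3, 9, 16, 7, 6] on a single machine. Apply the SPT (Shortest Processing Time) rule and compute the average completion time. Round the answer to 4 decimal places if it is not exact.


Sort jobs by processing time (SPT order): [3, 3, 6, 7, 9, 12, 16]
Compute completion times sequentially:
  Job 1: processing = 3, completes at 3
  Job 2: processing = 3, completes at 6
  Job 3: processing = 6, completes at 12
  Job 4: processing = 7, completes at 19
  Job 5: processing = 9, completes at 28
  Job 6: processing = 12, completes at 40
  Job 7: processing = 16, completes at 56
Sum of completion times = 164
Average completion time = 164/7 = 23.4286

23.4286


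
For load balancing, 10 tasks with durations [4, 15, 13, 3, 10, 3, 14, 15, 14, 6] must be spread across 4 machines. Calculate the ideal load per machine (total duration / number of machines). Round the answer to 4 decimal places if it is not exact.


Total processing time = 4 + 15 + 13 + 3 + 10 + 3 + 14 + 15 + 14 + 6 = 97
Number of machines = 4
Ideal balanced load = 97 / 4 = 24.25

24.25


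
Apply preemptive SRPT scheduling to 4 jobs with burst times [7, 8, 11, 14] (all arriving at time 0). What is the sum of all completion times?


Since all jobs arrive at t=0, SRPT equals SPT ordering.
SPT order: [7, 8, 11, 14]
Completion times:
  Job 1: p=7, C=7
  Job 2: p=8, C=15
  Job 3: p=11, C=26
  Job 4: p=14, C=40
Total completion time = 7 + 15 + 26 + 40 = 88

88


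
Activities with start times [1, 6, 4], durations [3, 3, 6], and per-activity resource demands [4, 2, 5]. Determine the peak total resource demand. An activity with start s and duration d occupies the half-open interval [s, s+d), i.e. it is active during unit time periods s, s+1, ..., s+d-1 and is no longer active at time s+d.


Each activity i is active on [start_i, start_i + duration_i).
Compute total resource usage per time slot:
  t=0: active resources = [], total = 0
  t=1: active resources = [4], total = 4
  t=2: active resources = [4], total = 4
  t=3: active resources = [4], total = 4
  t=4: active resources = [5], total = 5
  t=5: active resources = [5], total = 5
  t=6: active resources = [2, 5], total = 7
  t=7: active resources = [2, 5], total = 7
  t=8: active resources = [2, 5], total = 7
  t=9: active resources = [5], total = 5
Peak resource demand = 7

7


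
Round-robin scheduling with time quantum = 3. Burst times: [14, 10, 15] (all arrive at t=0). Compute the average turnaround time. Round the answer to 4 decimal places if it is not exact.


Time quantum = 3
Execution trace:
  J1 runs 3 units, time = 3
  J2 runs 3 units, time = 6
  J3 runs 3 units, time = 9
  J1 runs 3 units, time = 12
  J2 runs 3 units, time = 15
  J3 runs 3 units, time = 18
  J1 runs 3 units, time = 21
  J2 runs 3 units, time = 24
  J3 runs 3 units, time = 27
  J1 runs 3 units, time = 30
  J2 runs 1 units, time = 31
  J3 runs 3 units, time = 34
  J1 runs 2 units, time = 36
  J3 runs 3 units, time = 39
Finish times: [36, 31, 39]
Average turnaround = 106/3 = 35.3333

35.3333


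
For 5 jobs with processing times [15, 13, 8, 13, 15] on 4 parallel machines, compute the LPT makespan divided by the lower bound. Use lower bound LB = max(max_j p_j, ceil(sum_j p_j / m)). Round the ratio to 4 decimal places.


LPT order: [15, 15, 13, 13, 8]
Machine loads after assignment: [15, 15, 21, 13]
LPT makespan = 21
Lower bound = max(max_job, ceil(total/4)) = max(15, 16) = 16
Ratio = 21 / 16 = 1.3125

1.3125


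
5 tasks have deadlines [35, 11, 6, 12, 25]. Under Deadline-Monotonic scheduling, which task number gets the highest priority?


Sort tasks by relative deadline (ascending):
  Task 3: deadline = 6
  Task 2: deadline = 11
  Task 4: deadline = 12
  Task 5: deadline = 25
  Task 1: deadline = 35
Priority order (highest first): [3, 2, 4, 5, 1]
Highest priority task = 3

3


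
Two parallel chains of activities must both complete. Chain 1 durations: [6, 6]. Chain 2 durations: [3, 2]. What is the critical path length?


Path A total = 6 + 6 = 12
Path B total = 3 + 2 = 5
Critical path = longest path = max(12, 5) = 12

12


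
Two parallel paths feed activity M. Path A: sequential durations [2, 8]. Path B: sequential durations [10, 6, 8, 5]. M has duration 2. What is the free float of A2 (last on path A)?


ES(A2) = sum of predecessors on chain A = 2
EF(A2) = ES + duration = 2 + 8 = 10
Successor of A2 is M. ES(M) = max(sum(A), sum(B)) = max(10, 29) = 29
Free float = ES(successor) - EF(current) = 29 - 10 = 19

19


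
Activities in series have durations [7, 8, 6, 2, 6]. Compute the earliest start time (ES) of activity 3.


Activity 3 starts after activities 1 through 2 complete.
Predecessor durations: [7, 8]
ES = 7 + 8 = 15

15


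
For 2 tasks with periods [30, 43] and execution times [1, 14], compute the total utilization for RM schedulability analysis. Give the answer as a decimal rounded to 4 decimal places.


Compute individual utilizations (exact fractions):
  Task 1: C/T = 1/30 (approx. 0.0333)
  Task 2: C/T = 14/43 (approx. 0.3256)
Total utilization U = 1/30 + 14/43 = 463/1290
Rounded to 4 decimal places: U = 0.3589
RM (Liu & Layland) bound for 2 tasks = 0.828427; compare with U = 463/1290 (approx. 0.358915)
U <= bound, so schedulable by RM sufficient condition.

0.3589


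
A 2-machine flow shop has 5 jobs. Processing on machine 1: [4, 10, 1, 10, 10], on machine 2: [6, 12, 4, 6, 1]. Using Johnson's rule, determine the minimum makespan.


Apply Johnson's rule:
  Group 1 (a <= b): [(3, 1, 4), (1, 4, 6), (2, 10, 12)]
  Group 2 (a > b): [(4, 10, 6), (5, 10, 1)]
Optimal job order: [3, 1, 2, 4, 5]
Schedule:
  Job 3: M1 done at 1, M2 done at 5
  Job 1: M1 done at 5, M2 done at 11
  Job 2: M1 done at 15, M2 done at 27
  Job 4: M1 done at 25, M2 done at 33
  Job 5: M1 done at 35, M2 done at 36
Makespan = 36

36


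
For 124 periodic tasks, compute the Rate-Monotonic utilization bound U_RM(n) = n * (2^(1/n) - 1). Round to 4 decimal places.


Compute 2^(1/124) = 1.0056055492
Subtract 1: 1.0056055492 - 1 = 0.0056055492
Multiply by n: 124 * 0.0056055492 = 0.6950881008
Round to 4 dp: 0.6951

0.6951


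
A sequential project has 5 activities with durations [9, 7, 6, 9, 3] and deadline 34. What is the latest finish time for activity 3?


LF(activity 3) = deadline - sum of successor durations
Successors: activities 4 through 5 with durations [9, 3]
Sum of successor durations = 12
LF = 34 - 12 = 22

22


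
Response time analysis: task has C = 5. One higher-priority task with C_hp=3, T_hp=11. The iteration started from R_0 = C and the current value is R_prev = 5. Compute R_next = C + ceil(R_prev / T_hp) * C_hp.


R_next = C + ceil(R_prev / T_hp) * C_hp
ceil(5 / 11) = ceil(0.4545) = 1
Interference = 1 * 3 = 3
R_next = 5 + 3 = 8

8


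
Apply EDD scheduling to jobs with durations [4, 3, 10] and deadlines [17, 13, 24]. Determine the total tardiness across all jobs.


Sort by due date (EDD order): [(3, 13), (4, 17), (10, 24)]
Compute completion times and tardiness:
  Job 1: p=3, d=13, C=3, tardiness=max(0,3-13)=0
  Job 2: p=4, d=17, C=7, tardiness=max(0,7-17)=0
  Job 3: p=10, d=24, C=17, tardiness=max(0,17-24)=0
Total tardiness = 0

0


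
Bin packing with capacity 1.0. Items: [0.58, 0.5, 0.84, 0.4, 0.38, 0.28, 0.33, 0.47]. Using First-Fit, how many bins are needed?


Place items sequentially using First-Fit:
  Item 0.58 -> new Bin 1
  Item 0.5 -> new Bin 2
  Item 0.84 -> new Bin 3
  Item 0.4 -> Bin 1 (now 0.98)
  Item 0.38 -> Bin 2 (now 0.88)
  Item 0.28 -> new Bin 4
  Item 0.33 -> Bin 4 (now 0.61)
  Item 0.47 -> new Bin 5
Total bins used = 5

5


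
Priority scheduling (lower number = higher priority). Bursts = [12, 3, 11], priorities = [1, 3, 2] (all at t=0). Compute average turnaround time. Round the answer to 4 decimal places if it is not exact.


Sort by priority (ascending = highest first):
Order: [(1, 12), (2, 11), (3, 3)]
Completion times:
  Priority 1, burst=12, C=12
  Priority 2, burst=11, C=23
  Priority 3, burst=3, C=26
Average turnaround = 61/3 = 20.3333

20.3333


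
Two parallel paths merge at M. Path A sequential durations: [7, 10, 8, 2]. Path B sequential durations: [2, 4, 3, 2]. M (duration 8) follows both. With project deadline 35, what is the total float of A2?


Forward pass: ES(A2) = sum of predecessors on chain A = 7
EF = ES + duration = 7 + 10 = 17
Backward pass: LF(M) = deadline = 35; LS(M) = 35 - 8 = 27
LF(A2) = LS(M) - sum(successors on chain A) = 27 - 10 = 17
LS = LF - duration = 17 - 10 = 7
Total float = LS - ES = 7 - 7 = 0

0


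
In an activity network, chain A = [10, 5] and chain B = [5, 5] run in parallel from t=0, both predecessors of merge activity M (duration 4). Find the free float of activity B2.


ES(B2) = sum of predecessors on chain B = 5
EF(B2) = ES + duration = 5 + 5 = 10
Successor of B2 is M. ES(M) = max(sum(A), sum(B)) = max(15, 10) = 15
Free float = ES(successor) - EF(current) = 15 - 10 = 5

5


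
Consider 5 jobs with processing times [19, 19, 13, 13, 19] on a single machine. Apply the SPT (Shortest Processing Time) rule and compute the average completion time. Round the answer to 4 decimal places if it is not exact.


Sort jobs by processing time (SPT order): [13, 13, 19, 19, 19]
Compute completion times sequentially:
  Job 1: processing = 13, completes at 13
  Job 2: processing = 13, completes at 26
  Job 3: processing = 19, completes at 45
  Job 4: processing = 19, completes at 64
  Job 5: processing = 19, completes at 83
Sum of completion times = 231
Average completion time = 231/5 = 46.2

46.2


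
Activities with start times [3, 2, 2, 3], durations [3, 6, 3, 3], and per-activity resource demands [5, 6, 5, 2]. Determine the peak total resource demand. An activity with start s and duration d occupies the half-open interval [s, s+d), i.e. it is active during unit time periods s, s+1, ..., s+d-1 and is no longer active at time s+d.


Each activity i is active on [start_i, start_i + duration_i).
Compute total resource usage per time slot:
  t=0: active resources = [], total = 0
  t=1: active resources = [], total = 0
  t=2: active resources = [6, 5], total = 11
  t=3: active resources = [5, 6, 5, 2], total = 18
  t=4: active resources = [5, 6, 5, 2], total = 18
  t=5: active resources = [5, 6, 2], total = 13
  t=6: active resources = [6], total = 6
  t=7: active resources = [6], total = 6
Peak resource demand = 18

18


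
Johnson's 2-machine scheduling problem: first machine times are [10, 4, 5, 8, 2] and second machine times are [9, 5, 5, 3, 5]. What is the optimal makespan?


Apply Johnson's rule:
  Group 1 (a <= b): [(5, 2, 5), (2, 4, 5), (3, 5, 5)]
  Group 2 (a > b): [(1, 10, 9), (4, 8, 3)]
Optimal job order: [5, 2, 3, 1, 4]
Schedule:
  Job 5: M1 done at 2, M2 done at 7
  Job 2: M1 done at 6, M2 done at 12
  Job 3: M1 done at 11, M2 done at 17
  Job 1: M1 done at 21, M2 done at 30
  Job 4: M1 done at 29, M2 done at 33
Makespan = 33

33


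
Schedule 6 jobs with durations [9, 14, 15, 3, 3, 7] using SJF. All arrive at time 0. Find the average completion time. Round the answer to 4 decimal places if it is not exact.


SJF order (ascending): [3, 3, 7, 9, 14, 15]
Completion times:
  Job 1: burst=3, C=3
  Job 2: burst=3, C=6
  Job 3: burst=7, C=13
  Job 4: burst=9, C=22
  Job 5: burst=14, C=36
  Job 6: burst=15, C=51
Average completion = 131/6 = 21.8333

21.8333


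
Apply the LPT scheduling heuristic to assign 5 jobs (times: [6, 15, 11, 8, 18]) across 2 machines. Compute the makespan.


Sort jobs in decreasing order (LPT): [18, 15, 11, 8, 6]
Assign each job to the least loaded machine:
  Machine 1: jobs [18, 8, 6], load = 32
  Machine 2: jobs [15, 11], load = 26
Makespan = max load = 32

32


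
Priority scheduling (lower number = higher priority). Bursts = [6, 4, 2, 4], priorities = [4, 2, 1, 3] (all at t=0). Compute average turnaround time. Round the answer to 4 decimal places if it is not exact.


Sort by priority (ascending = highest first):
Order: [(1, 2), (2, 4), (3, 4), (4, 6)]
Completion times:
  Priority 1, burst=2, C=2
  Priority 2, burst=4, C=6
  Priority 3, burst=4, C=10
  Priority 4, burst=6, C=16
Average turnaround = 34/4 = 8.5

8.5


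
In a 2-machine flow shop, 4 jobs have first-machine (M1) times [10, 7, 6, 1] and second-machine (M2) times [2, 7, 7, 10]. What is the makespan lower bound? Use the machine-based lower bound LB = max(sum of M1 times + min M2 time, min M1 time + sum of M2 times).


LB1 = sum(M1 times) + min(M2 times) = 24 + 2 = 26
LB2 = min(M1 times) + sum(M2 times) = 1 + 26 = 27
Lower bound = max(LB1, LB2) = max(26, 27) = 27

27


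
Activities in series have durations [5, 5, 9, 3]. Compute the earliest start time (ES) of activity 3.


Activity 3 starts after activities 1 through 2 complete.
Predecessor durations: [5, 5]
ES = 5 + 5 = 10

10


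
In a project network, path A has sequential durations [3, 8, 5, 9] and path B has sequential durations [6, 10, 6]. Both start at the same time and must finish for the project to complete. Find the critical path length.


Path A total = 3 + 8 + 5 + 9 = 25
Path B total = 6 + 10 + 6 = 22
Critical path = longest path = max(25, 22) = 25

25


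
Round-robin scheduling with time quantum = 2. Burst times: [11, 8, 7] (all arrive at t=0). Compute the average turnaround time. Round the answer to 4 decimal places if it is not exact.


Time quantum = 2
Execution trace:
  J1 runs 2 units, time = 2
  J2 runs 2 units, time = 4
  J3 runs 2 units, time = 6
  J1 runs 2 units, time = 8
  J2 runs 2 units, time = 10
  J3 runs 2 units, time = 12
  J1 runs 2 units, time = 14
  J2 runs 2 units, time = 16
  J3 runs 2 units, time = 18
  J1 runs 2 units, time = 20
  J2 runs 2 units, time = 22
  J3 runs 1 units, time = 23
  J1 runs 2 units, time = 25
  J1 runs 1 units, time = 26
Finish times: [26, 22, 23]
Average turnaround = 71/3 = 23.6667

23.6667


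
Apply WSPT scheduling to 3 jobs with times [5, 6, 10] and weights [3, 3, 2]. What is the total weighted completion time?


Compute p/w ratios and sort ascending (WSPT): [(5, 3), (6, 3), (10, 2)]
Compute weighted completion times:
  Job (p=5,w=3): C=5, w*C=3*5=15
  Job (p=6,w=3): C=11, w*C=3*11=33
  Job (p=10,w=2): C=21, w*C=2*21=42
Total weighted completion time = 90

90


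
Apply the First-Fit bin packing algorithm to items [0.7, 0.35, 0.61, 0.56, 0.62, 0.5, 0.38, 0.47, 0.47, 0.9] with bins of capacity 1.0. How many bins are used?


Place items sequentially using First-Fit:
  Item 0.7 -> new Bin 1
  Item 0.35 -> new Bin 2
  Item 0.61 -> Bin 2 (now 0.96)
  Item 0.56 -> new Bin 3
  Item 0.62 -> new Bin 4
  Item 0.5 -> new Bin 5
  Item 0.38 -> Bin 3 (now 0.94)
  Item 0.47 -> Bin 5 (now 0.97)
  Item 0.47 -> new Bin 6
  Item 0.9 -> new Bin 7
Total bins used = 7

7


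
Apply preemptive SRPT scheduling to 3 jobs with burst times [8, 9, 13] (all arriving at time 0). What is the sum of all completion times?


Since all jobs arrive at t=0, SRPT equals SPT ordering.
SPT order: [8, 9, 13]
Completion times:
  Job 1: p=8, C=8
  Job 2: p=9, C=17
  Job 3: p=13, C=30
Total completion time = 8 + 17 + 30 = 55

55


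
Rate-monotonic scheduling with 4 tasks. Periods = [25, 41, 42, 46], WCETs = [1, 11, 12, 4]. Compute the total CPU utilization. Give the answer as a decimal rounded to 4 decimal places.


Compute individual utilizations (exact fractions):
  Task 1: C/T = 1/25 (approx. 0.04)
  Task 2: C/T = 11/41 (approx. 0.2683)
  Task 3: C/T = 12/42 = 2/7 (approx. 0.2857)
  Task 4: C/T = 4/46 = 2/23 (approx. 0.087)
Total utilization U = 1/25 + 11/41 + 2/7 + 2/23 = 112376/165025
Rounded to 4 decimal places: U = 0.6810
RM (Liu & Layland) bound for 4 tasks = 0.756828; compare with U = 112376/165025 (approx. 0.680963)
U <= bound, so schedulable by RM sufficient condition.

0.6810


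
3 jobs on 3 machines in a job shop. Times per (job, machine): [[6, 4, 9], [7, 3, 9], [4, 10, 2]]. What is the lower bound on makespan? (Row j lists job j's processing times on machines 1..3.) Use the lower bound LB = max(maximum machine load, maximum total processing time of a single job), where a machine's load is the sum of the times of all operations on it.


Machine loads:
  Machine 1: 6 + 7 + 4 = 17
  Machine 2: 4 + 3 + 10 = 17
  Machine 3: 9 + 9 + 2 = 20
Max machine load = 20
Job totals:
  Job 1: 19
  Job 2: 19
  Job 3: 16
Max job total = 19
Lower bound = max(20, 19) = 20

20


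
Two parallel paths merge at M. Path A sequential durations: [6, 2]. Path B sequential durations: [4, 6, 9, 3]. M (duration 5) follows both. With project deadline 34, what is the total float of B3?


Forward pass: ES(B3) = sum of predecessors on chain B = 10
EF = ES + duration = 10 + 9 = 19
Backward pass: LF(M) = deadline = 34; LS(M) = 34 - 5 = 29
LF(B3) = LS(M) - sum(successors on chain B) = 29 - 3 = 26
LS = LF - duration = 26 - 9 = 17
Total float = LS - ES = 17 - 10 = 7

7


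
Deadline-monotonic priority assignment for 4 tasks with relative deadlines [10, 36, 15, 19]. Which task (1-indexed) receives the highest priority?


Sort tasks by relative deadline (ascending):
  Task 1: deadline = 10
  Task 3: deadline = 15
  Task 4: deadline = 19
  Task 2: deadline = 36
Priority order (highest first): [1, 3, 4, 2]
Highest priority task = 1

1


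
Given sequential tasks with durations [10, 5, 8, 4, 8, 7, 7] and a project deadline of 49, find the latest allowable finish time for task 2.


LF(activity 2) = deadline - sum of successor durations
Successors: activities 3 through 7 with durations [8, 4, 8, 7, 7]
Sum of successor durations = 34
LF = 49 - 34 = 15

15


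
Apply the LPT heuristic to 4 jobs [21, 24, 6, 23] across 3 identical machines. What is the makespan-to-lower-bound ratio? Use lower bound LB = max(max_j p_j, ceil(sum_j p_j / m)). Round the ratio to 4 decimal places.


LPT order: [24, 23, 21, 6]
Machine loads after assignment: [24, 23, 27]
LPT makespan = 27
Lower bound = max(max_job, ceil(total/3)) = max(24, 25) = 25
Ratio = 27 / 25 = 1.08

1.08


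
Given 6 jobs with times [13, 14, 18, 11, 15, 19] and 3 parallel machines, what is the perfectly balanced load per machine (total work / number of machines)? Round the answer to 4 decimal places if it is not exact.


Total processing time = 13 + 14 + 18 + 11 + 15 + 19 = 90
Number of machines = 3
Ideal balanced load = 90 / 3 = 30.0

30.0


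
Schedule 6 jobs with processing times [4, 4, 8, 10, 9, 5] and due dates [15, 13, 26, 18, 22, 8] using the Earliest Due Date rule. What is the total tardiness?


Sort by due date (EDD order): [(5, 8), (4, 13), (4, 15), (10, 18), (9, 22), (8, 26)]
Compute completion times and tardiness:
  Job 1: p=5, d=8, C=5, tardiness=max(0,5-8)=0
  Job 2: p=4, d=13, C=9, tardiness=max(0,9-13)=0
  Job 3: p=4, d=15, C=13, tardiness=max(0,13-15)=0
  Job 4: p=10, d=18, C=23, tardiness=max(0,23-18)=5
  Job 5: p=9, d=22, C=32, tardiness=max(0,32-22)=10
  Job 6: p=8, d=26, C=40, tardiness=max(0,40-26)=14
Total tardiness = 29

29


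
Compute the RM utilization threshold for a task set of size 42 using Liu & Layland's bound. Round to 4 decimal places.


Compute 2^(1/42) = 1.0166404394
Subtract 1: 1.0166404394 - 1 = 0.0166404394
Multiply by n: 42 * 0.0166404394 = 0.6988984548
Round to 4 dp: 0.6989

0.6989


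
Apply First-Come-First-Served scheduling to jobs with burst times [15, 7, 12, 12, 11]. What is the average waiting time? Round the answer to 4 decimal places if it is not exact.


FCFS order (as given): [15, 7, 12, 12, 11]
Waiting times:
  Job 1: wait = 0
  Job 2: wait = 15
  Job 3: wait = 22
  Job 4: wait = 34
  Job 5: wait = 46
Sum of waiting times = 117
Average waiting time = 117/5 = 23.4

23.4


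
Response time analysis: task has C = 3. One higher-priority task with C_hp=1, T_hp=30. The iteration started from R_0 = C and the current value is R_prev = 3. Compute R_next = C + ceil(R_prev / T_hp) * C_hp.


R_next = C + ceil(R_prev / T_hp) * C_hp
ceil(3 / 30) = ceil(0.1) = 1
Interference = 1 * 1 = 1
R_next = 3 + 1 = 4

4


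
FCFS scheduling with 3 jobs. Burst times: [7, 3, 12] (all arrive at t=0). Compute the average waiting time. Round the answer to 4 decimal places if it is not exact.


FCFS order (as given): [7, 3, 12]
Waiting times:
  Job 1: wait = 0
  Job 2: wait = 7
  Job 3: wait = 10
Sum of waiting times = 17
Average waiting time = 17/3 = 5.6667

5.6667


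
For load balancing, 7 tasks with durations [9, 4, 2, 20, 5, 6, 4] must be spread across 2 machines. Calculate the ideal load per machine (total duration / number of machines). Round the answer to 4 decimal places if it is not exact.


Total processing time = 9 + 4 + 2 + 20 + 5 + 6 + 4 = 50
Number of machines = 2
Ideal balanced load = 50 / 2 = 25.0

25.0


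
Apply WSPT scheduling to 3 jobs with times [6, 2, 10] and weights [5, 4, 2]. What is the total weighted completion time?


Compute p/w ratios and sort ascending (WSPT): [(2, 4), (6, 5), (10, 2)]
Compute weighted completion times:
  Job (p=2,w=4): C=2, w*C=4*2=8
  Job (p=6,w=5): C=8, w*C=5*8=40
  Job (p=10,w=2): C=18, w*C=2*18=36
Total weighted completion time = 84

84


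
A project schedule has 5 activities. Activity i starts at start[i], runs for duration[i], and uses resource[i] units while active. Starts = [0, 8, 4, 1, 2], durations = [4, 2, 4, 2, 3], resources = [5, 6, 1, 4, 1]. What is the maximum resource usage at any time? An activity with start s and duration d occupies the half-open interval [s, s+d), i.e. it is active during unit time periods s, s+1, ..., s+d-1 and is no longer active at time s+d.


Each activity i is active on [start_i, start_i + duration_i).
Compute total resource usage per time slot:
  t=0: active resources = [5], total = 5
  t=1: active resources = [5, 4], total = 9
  t=2: active resources = [5, 4, 1], total = 10
  t=3: active resources = [5, 1], total = 6
  t=4: active resources = [1, 1], total = 2
  t=5: active resources = [1], total = 1
  t=6: active resources = [1], total = 1
  t=7: active resources = [1], total = 1
  t=8: active resources = [6], total = 6
  t=9: active resources = [6], total = 6
Peak resource demand = 10

10


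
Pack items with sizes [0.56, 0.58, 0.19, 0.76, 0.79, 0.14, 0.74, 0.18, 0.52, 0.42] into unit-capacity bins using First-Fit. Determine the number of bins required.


Place items sequentially using First-Fit:
  Item 0.56 -> new Bin 1
  Item 0.58 -> new Bin 2
  Item 0.19 -> Bin 1 (now 0.75)
  Item 0.76 -> new Bin 3
  Item 0.79 -> new Bin 4
  Item 0.14 -> Bin 1 (now 0.89)
  Item 0.74 -> new Bin 5
  Item 0.18 -> Bin 2 (now 0.76)
  Item 0.52 -> new Bin 6
  Item 0.42 -> Bin 6 (now 0.94)
Total bins used = 6

6


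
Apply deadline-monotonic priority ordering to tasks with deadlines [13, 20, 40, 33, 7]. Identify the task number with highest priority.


Sort tasks by relative deadline (ascending):
  Task 5: deadline = 7
  Task 1: deadline = 13
  Task 2: deadline = 20
  Task 4: deadline = 33
  Task 3: deadline = 40
Priority order (highest first): [5, 1, 2, 4, 3]
Highest priority task = 5

5


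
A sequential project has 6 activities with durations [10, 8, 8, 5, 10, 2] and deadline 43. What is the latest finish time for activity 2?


LF(activity 2) = deadline - sum of successor durations
Successors: activities 3 through 6 with durations [8, 5, 10, 2]
Sum of successor durations = 25
LF = 43 - 25 = 18

18


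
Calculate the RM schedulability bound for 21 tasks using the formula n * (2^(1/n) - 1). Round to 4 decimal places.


Compute 2^(1/21) = 1.0335577830
Subtract 1: 1.0335577830 - 1 = 0.0335577830
Multiply by n: 21 * 0.0335577830 = 0.7047134430
Round to 4 dp: 0.7047

0.7047


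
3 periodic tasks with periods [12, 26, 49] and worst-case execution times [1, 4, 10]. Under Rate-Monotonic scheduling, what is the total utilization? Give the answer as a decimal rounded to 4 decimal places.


Compute individual utilizations (exact fractions):
  Task 1: C/T = 1/12 (approx. 0.0833)
  Task 2: C/T = 4/26 = 2/13 (approx. 0.1538)
  Task 3: C/T = 10/49 (approx. 0.2041)
Total utilization U = 1/12 + 2/13 + 10/49 = 3373/7644
Rounded to 4 decimal places: U = 0.4413
RM (Liu & Layland) bound for 3 tasks = 0.779763; compare with U = 3373/7644 (approx. 0.441261)
U <= bound, so schedulable by RM sufficient condition.

0.4413


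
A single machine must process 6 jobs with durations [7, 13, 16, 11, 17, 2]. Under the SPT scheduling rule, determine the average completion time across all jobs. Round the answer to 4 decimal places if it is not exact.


Sort jobs by processing time (SPT order): [2, 7, 11, 13, 16, 17]
Compute completion times sequentially:
  Job 1: processing = 2, completes at 2
  Job 2: processing = 7, completes at 9
  Job 3: processing = 11, completes at 20
  Job 4: processing = 13, completes at 33
  Job 5: processing = 16, completes at 49
  Job 6: processing = 17, completes at 66
Sum of completion times = 179
Average completion time = 179/6 = 29.8333

29.8333


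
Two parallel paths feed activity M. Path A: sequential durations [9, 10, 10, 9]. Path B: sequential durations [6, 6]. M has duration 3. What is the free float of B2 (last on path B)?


ES(B2) = sum of predecessors on chain B = 6
EF(B2) = ES + duration = 6 + 6 = 12
Successor of B2 is M. ES(M) = max(sum(A), sum(B)) = max(38, 12) = 38
Free float = ES(successor) - EF(current) = 38 - 12 = 26

26


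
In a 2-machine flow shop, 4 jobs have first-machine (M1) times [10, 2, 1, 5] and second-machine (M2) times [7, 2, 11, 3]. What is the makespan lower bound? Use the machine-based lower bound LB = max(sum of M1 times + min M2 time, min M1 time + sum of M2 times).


LB1 = sum(M1 times) + min(M2 times) = 18 + 2 = 20
LB2 = min(M1 times) + sum(M2 times) = 1 + 23 = 24
Lower bound = max(LB1, LB2) = max(20, 24) = 24

24


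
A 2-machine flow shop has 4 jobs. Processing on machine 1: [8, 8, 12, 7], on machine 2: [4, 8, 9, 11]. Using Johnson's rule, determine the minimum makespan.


Apply Johnson's rule:
  Group 1 (a <= b): [(4, 7, 11), (2, 8, 8)]
  Group 2 (a > b): [(3, 12, 9), (1, 8, 4)]
Optimal job order: [4, 2, 3, 1]
Schedule:
  Job 4: M1 done at 7, M2 done at 18
  Job 2: M1 done at 15, M2 done at 26
  Job 3: M1 done at 27, M2 done at 36
  Job 1: M1 done at 35, M2 done at 40
Makespan = 40

40


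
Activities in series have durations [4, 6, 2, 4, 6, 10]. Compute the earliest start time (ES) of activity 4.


Activity 4 starts after activities 1 through 3 complete.
Predecessor durations: [4, 6, 2]
ES = 4 + 6 + 2 = 12

12


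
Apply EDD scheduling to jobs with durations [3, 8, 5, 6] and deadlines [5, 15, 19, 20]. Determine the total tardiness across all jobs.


Sort by due date (EDD order): [(3, 5), (8, 15), (5, 19), (6, 20)]
Compute completion times and tardiness:
  Job 1: p=3, d=5, C=3, tardiness=max(0,3-5)=0
  Job 2: p=8, d=15, C=11, tardiness=max(0,11-15)=0
  Job 3: p=5, d=19, C=16, tardiness=max(0,16-19)=0
  Job 4: p=6, d=20, C=22, tardiness=max(0,22-20)=2
Total tardiness = 2

2


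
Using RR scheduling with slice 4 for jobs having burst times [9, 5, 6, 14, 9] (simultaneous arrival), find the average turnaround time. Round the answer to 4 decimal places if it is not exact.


Time quantum = 4
Execution trace:
  J1 runs 4 units, time = 4
  J2 runs 4 units, time = 8
  J3 runs 4 units, time = 12
  J4 runs 4 units, time = 16
  J5 runs 4 units, time = 20
  J1 runs 4 units, time = 24
  J2 runs 1 units, time = 25
  J3 runs 2 units, time = 27
  J4 runs 4 units, time = 31
  J5 runs 4 units, time = 35
  J1 runs 1 units, time = 36
  J4 runs 4 units, time = 40
  J5 runs 1 units, time = 41
  J4 runs 2 units, time = 43
Finish times: [36, 25, 27, 43, 41]
Average turnaround = 172/5 = 34.4

34.4


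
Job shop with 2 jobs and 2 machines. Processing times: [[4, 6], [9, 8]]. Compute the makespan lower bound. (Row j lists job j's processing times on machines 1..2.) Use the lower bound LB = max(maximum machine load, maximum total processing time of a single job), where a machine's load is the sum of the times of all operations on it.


Machine loads:
  Machine 1: 4 + 9 = 13
  Machine 2: 6 + 8 = 14
Max machine load = 14
Job totals:
  Job 1: 10
  Job 2: 17
Max job total = 17
Lower bound = max(14, 17) = 17

17


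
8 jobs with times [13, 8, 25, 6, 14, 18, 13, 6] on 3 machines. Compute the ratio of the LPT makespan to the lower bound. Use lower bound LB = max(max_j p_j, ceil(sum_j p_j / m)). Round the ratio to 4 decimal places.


LPT order: [25, 18, 14, 13, 13, 8, 6, 6]
Machine loads after assignment: [33, 37, 33]
LPT makespan = 37
Lower bound = max(max_job, ceil(total/3)) = max(25, 35) = 35
Ratio = 37 / 35 = 1.0571

1.0571


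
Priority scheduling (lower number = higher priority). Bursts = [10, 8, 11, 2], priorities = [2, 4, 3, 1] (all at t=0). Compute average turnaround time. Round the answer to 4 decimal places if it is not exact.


Sort by priority (ascending = highest first):
Order: [(1, 2), (2, 10), (3, 11), (4, 8)]
Completion times:
  Priority 1, burst=2, C=2
  Priority 2, burst=10, C=12
  Priority 3, burst=11, C=23
  Priority 4, burst=8, C=31
Average turnaround = 68/4 = 17.0

17.0


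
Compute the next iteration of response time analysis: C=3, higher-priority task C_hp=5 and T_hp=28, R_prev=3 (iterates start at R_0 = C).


R_next = C + ceil(R_prev / T_hp) * C_hp
ceil(3 / 28) = ceil(0.1071) = 1
Interference = 1 * 5 = 5
R_next = 3 + 5 = 8

8


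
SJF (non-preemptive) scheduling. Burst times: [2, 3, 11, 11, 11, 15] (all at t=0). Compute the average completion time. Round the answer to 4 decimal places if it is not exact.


SJF order (ascending): [2, 3, 11, 11, 11, 15]
Completion times:
  Job 1: burst=2, C=2
  Job 2: burst=3, C=5
  Job 3: burst=11, C=16
  Job 4: burst=11, C=27
  Job 5: burst=11, C=38
  Job 6: burst=15, C=53
Average completion = 141/6 = 23.5

23.5


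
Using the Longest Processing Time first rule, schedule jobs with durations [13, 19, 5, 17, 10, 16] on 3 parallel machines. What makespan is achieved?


Sort jobs in decreasing order (LPT): [19, 17, 16, 13, 10, 5]
Assign each job to the least loaded machine:
  Machine 1: jobs [19, 5], load = 24
  Machine 2: jobs [17, 10], load = 27
  Machine 3: jobs [16, 13], load = 29
Makespan = max load = 29

29


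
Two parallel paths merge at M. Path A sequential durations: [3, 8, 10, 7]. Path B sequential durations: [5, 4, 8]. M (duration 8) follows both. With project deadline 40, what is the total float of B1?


Forward pass: ES(B1) = sum of predecessors on chain B = 0
EF = ES + duration = 0 + 5 = 5
Backward pass: LF(M) = deadline = 40; LS(M) = 40 - 8 = 32
LF(B1) = LS(M) - sum(successors on chain B) = 32 - 12 = 20
LS = LF - duration = 20 - 5 = 15
Total float = LS - ES = 15 - 0 = 15

15


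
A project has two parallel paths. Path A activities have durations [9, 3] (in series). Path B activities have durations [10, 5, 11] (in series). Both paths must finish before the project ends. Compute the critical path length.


Path A total = 9 + 3 = 12
Path B total = 10 + 5 + 11 = 26
Critical path = longest path = max(12, 26) = 26

26


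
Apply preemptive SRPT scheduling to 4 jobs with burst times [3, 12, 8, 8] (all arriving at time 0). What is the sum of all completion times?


Since all jobs arrive at t=0, SRPT equals SPT ordering.
SPT order: [3, 8, 8, 12]
Completion times:
  Job 1: p=3, C=3
  Job 2: p=8, C=11
  Job 3: p=8, C=19
  Job 4: p=12, C=31
Total completion time = 3 + 11 + 19 + 31 = 64

64


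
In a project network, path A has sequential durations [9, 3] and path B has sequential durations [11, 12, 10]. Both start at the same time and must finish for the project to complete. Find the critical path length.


Path A total = 9 + 3 = 12
Path B total = 11 + 12 + 10 = 33
Critical path = longest path = max(12, 33) = 33

33


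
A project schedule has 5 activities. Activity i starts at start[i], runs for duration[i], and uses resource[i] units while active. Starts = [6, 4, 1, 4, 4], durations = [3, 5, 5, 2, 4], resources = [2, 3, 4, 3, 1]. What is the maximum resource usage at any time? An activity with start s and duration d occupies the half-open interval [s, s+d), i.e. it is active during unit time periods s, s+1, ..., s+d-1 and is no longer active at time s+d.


Each activity i is active on [start_i, start_i + duration_i).
Compute total resource usage per time slot:
  t=0: active resources = [], total = 0
  t=1: active resources = [4], total = 4
  t=2: active resources = [4], total = 4
  t=3: active resources = [4], total = 4
  t=4: active resources = [3, 4, 3, 1], total = 11
  t=5: active resources = [3, 4, 3, 1], total = 11
  t=6: active resources = [2, 3, 1], total = 6
  t=7: active resources = [2, 3, 1], total = 6
  t=8: active resources = [2, 3], total = 5
Peak resource demand = 11

11


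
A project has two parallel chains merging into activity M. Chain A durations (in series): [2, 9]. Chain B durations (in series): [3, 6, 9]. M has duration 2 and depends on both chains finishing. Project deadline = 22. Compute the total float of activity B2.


Forward pass: ES(B2) = sum of predecessors on chain B = 3
EF = ES + duration = 3 + 6 = 9
Backward pass: LF(M) = deadline = 22; LS(M) = 22 - 2 = 20
LF(B2) = LS(M) - sum(successors on chain B) = 20 - 9 = 11
LS = LF - duration = 11 - 6 = 5
Total float = LS - ES = 5 - 3 = 2

2


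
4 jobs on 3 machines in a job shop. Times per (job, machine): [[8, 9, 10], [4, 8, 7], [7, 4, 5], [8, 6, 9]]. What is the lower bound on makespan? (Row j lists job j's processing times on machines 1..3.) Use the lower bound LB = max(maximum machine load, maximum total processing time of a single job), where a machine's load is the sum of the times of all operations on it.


Machine loads:
  Machine 1: 8 + 4 + 7 + 8 = 27
  Machine 2: 9 + 8 + 4 + 6 = 27
  Machine 3: 10 + 7 + 5 + 9 = 31
Max machine load = 31
Job totals:
  Job 1: 27
  Job 2: 19
  Job 3: 16
  Job 4: 23
Max job total = 27
Lower bound = max(31, 27) = 31

31


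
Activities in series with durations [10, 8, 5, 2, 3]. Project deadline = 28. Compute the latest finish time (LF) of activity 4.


LF(activity 4) = deadline - sum of successor durations
Successors: activities 5 through 5 with durations [3]
Sum of successor durations = 3
LF = 28 - 3 = 25

25


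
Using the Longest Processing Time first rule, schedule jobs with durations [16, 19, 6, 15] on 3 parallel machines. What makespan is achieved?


Sort jobs in decreasing order (LPT): [19, 16, 15, 6]
Assign each job to the least loaded machine:
  Machine 1: jobs [19], load = 19
  Machine 2: jobs [16], load = 16
  Machine 3: jobs [15, 6], load = 21
Makespan = max load = 21

21


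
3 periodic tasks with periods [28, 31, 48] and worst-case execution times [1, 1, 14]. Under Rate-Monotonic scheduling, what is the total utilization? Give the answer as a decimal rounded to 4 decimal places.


Compute individual utilizations (exact fractions):
  Task 1: C/T = 1/28 (approx. 0.0357)
  Task 2: C/T = 1/31 (approx. 0.0323)
  Task 3: C/T = 14/48 = 7/24 (approx. 0.2917)
Total utilization U = 1/28 + 1/31 + 7/24 = 1873/5208
Rounded to 4 decimal places: U = 0.3596
RM (Liu & Layland) bound for 3 tasks = 0.779763; compare with U = 1873/5208 (approx. 0.359639)
U <= bound, so schedulable by RM sufficient condition.

0.3596


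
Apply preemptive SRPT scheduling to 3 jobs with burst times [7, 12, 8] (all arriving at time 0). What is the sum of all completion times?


Since all jobs arrive at t=0, SRPT equals SPT ordering.
SPT order: [7, 8, 12]
Completion times:
  Job 1: p=7, C=7
  Job 2: p=8, C=15
  Job 3: p=12, C=27
Total completion time = 7 + 15 + 27 = 49

49


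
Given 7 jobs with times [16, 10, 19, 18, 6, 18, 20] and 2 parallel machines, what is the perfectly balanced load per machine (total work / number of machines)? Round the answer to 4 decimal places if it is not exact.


Total processing time = 16 + 10 + 19 + 18 + 6 + 18 + 20 = 107
Number of machines = 2
Ideal balanced load = 107 / 2 = 53.5

53.5


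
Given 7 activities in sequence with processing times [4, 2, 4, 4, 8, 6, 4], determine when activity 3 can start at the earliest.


Activity 3 starts after activities 1 through 2 complete.
Predecessor durations: [4, 2]
ES = 4 + 2 = 6

6


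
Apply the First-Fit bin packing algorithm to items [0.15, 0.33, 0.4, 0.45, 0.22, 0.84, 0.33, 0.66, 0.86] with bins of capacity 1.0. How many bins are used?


Place items sequentially using First-Fit:
  Item 0.15 -> new Bin 1
  Item 0.33 -> Bin 1 (now 0.48)
  Item 0.4 -> Bin 1 (now 0.88)
  Item 0.45 -> new Bin 2
  Item 0.22 -> Bin 2 (now 0.67)
  Item 0.84 -> new Bin 3
  Item 0.33 -> Bin 2 (now 1.0)
  Item 0.66 -> new Bin 4
  Item 0.86 -> new Bin 5
Total bins used = 5

5


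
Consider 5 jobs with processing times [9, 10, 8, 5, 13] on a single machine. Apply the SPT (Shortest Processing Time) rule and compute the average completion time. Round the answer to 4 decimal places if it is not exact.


Sort jobs by processing time (SPT order): [5, 8, 9, 10, 13]
Compute completion times sequentially:
  Job 1: processing = 5, completes at 5
  Job 2: processing = 8, completes at 13
  Job 3: processing = 9, completes at 22
  Job 4: processing = 10, completes at 32
  Job 5: processing = 13, completes at 45
Sum of completion times = 117
Average completion time = 117/5 = 23.4

23.4


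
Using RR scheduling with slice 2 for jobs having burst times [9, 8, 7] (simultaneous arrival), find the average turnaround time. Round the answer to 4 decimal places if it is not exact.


Time quantum = 2
Execution trace:
  J1 runs 2 units, time = 2
  J2 runs 2 units, time = 4
  J3 runs 2 units, time = 6
  J1 runs 2 units, time = 8
  J2 runs 2 units, time = 10
  J3 runs 2 units, time = 12
  J1 runs 2 units, time = 14
  J2 runs 2 units, time = 16
  J3 runs 2 units, time = 18
  J1 runs 2 units, time = 20
  J2 runs 2 units, time = 22
  J3 runs 1 units, time = 23
  J1 runs 1 units, time = 24
Finish times: [24, 22, 23]
Average turnaround = 69/3 = 23.0

23.0


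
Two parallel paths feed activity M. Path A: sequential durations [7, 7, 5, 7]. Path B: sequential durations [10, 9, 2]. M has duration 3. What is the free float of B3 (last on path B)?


ES(B3) = sum of predecessors on chain B = 19
EF(B3) = ES + duration = 19 + 2 = 21
Successor of B3 is M. ES(M) = max(sum(A), sum(B)) = max(26, 21) = 26
Free float = ES(successor) - EF(current) = 26 - 21 = 5

5
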